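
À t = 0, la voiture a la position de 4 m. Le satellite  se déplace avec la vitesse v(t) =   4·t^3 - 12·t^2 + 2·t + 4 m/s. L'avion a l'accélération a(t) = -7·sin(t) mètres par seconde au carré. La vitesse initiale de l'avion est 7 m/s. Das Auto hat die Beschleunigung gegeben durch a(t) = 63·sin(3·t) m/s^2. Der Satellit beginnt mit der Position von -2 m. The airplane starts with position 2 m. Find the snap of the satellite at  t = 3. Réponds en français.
Nous devons dériver notre équation de la vitesse v(t) = 4·t^3 - 12·t^2 + 2·t + 4 3 fois. En prenant d/dt de v(t), nous trouvons a(t) = 12·t^2 - 24·t + 2. La dérivée de l'accélération donne le jerk: j(t) = 24·t - 24. La dérivée du jerk donne le snap: s(t) = 24. Nous avons le snap s(t) = 24. En substituant t = 3: s(3) = 24.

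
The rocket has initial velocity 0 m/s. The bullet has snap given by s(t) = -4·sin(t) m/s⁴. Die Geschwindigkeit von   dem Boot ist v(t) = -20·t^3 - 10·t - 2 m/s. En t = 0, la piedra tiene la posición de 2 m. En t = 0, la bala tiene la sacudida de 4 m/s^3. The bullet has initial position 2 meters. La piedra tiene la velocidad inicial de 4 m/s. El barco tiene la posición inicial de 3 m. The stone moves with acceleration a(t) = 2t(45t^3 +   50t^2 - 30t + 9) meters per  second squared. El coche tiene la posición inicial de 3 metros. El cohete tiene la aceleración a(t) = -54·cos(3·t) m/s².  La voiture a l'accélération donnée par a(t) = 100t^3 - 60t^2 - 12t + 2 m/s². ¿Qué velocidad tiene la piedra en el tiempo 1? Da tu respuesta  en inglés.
We need to integrate our acceleration equation a(t) = 2·t·(45·t^3 + 50·t^2 - 30·t + 9) 1 time. Finding the antiderivative of a(t) and using v(0) = 4: v(t) = 18·t^5 + 25·t^4 - 20·t^3 + 9·t^2 + 4. Using v(t) = 18·t^5 + 25·t^4 - 20·t^3 + 9·t^2 + 4 and substituting t = 1, we find v = 36.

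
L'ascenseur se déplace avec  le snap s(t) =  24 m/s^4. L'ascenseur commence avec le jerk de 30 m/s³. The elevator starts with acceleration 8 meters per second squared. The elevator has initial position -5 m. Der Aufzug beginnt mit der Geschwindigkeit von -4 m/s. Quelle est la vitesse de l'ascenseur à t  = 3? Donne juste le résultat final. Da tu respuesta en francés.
La vitesse à t = 3 est v = 263.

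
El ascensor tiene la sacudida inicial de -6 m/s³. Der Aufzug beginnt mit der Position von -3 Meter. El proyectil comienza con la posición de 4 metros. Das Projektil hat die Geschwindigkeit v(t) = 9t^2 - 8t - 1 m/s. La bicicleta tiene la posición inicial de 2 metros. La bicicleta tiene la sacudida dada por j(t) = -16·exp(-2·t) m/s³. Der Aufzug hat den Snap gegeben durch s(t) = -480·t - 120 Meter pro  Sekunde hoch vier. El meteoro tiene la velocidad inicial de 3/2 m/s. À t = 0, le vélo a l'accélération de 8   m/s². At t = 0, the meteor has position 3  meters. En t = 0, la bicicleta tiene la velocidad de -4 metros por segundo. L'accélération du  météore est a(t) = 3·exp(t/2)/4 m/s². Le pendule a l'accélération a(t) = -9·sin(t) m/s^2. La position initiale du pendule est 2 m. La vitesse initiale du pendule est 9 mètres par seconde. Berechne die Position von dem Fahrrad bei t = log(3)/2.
Ausgehend von dem Ruck j(t) = -16·exp(-2·t), nehmen wir 3 Stammfunktionen. Die Stammfunktion von dem Ruck, mit a(0) = 8, ergibt die Beschleunigung: a(t) = 8·exp(-2·t). Das Integral von der Beschleunigung, mit v(0) = -4, ergibt die Geschwindigkeit: v(t) = -4·exp(-2·t). Die Stammfunktion von der Geschwindigkeit, mit x(0) = 2, ergibt die Position: x(t) = 2·exp(-2·t). Aus der Gleichung für die Position x(t) = 2·exp(-2·t), setzen wir t = log(3)/2 ein und erhalten x = 2/3.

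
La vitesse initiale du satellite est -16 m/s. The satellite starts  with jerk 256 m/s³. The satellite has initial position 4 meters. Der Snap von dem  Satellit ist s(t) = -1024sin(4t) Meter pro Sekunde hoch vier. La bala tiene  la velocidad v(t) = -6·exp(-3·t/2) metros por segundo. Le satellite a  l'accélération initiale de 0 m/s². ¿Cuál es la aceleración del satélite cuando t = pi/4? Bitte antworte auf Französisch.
Nous devons trouver la primitive de notre équation du snap s(t) = -1024·sin(4·t) 2 fois. L'intégrale du snap, avec j(0) = 256, donne le jerk: j(t) = 256·cos(4·t). En intégrant le jerk et en utilisant la condition initiale a(0) = 0, nous obtenons a(t) = 64·sin(4·t). En utilisant a(t) = 64·sin(4·t) et en substituant t = pi/4, nous trouvons a = 0.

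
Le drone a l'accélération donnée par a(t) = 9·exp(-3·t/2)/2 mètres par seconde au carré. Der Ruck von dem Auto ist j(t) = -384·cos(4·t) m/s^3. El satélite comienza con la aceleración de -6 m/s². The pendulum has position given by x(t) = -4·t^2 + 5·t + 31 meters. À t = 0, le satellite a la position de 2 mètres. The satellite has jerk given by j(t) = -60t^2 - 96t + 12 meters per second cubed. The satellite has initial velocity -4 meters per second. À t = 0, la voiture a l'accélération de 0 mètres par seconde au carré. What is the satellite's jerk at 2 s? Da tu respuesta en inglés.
Using j(t) = -60·t^2 - 96·t + 12 and substituting t = 2, we find j = -420.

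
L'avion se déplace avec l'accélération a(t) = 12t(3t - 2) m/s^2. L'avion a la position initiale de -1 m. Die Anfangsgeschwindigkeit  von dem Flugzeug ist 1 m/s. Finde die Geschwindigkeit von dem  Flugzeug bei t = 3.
Ausgehend von der Beschleunigung a(t) = 12·t·(3·t - 2), nehmen wir 1 Integral. Die Stammfunktion von der Beschleunigung, mit v(0) = 1, ergibt die Geschwindigkeit: v(t) = 12·t^3 - 12·t^2 + 1. Mit v(t) = 12·t^3 - 12·t^2 + 1 und Einsetzen von t = 3, finden wir v = 217.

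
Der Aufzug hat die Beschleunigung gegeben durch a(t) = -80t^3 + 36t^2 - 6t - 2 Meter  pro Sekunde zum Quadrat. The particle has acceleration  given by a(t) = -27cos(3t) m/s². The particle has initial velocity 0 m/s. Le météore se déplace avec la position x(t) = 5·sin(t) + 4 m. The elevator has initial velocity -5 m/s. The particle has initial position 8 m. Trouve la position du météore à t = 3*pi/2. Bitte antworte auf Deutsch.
Aus der Gleichung für die Position x(t) = 5·sin(t) + 4, setzen wir t = 3*pi/2 ein und erhalten x = -1.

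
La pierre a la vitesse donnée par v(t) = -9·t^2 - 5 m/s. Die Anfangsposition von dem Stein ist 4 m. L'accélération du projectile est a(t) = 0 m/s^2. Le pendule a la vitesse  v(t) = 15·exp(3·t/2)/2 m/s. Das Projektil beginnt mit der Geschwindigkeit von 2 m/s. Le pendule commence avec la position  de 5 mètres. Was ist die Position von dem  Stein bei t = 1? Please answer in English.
To solve this, we need to take 1 integral of our velocity equation v(t) = -9·t^2 - 5. Finding the antiderivative of v(t) and using x(0) = 4: x(t) = -3·t^3 - 5·t + 4. From the given position equation x(t) = -3·t^3 - 5·t + 4, we substitute t = 1 to get x = -4.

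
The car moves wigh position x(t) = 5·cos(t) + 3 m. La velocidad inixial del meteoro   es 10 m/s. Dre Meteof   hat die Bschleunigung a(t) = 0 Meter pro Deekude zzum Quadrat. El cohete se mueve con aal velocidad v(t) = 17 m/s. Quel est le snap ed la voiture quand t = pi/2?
Nous devons dériver notre équation de la position x(t) = 5·cos(t) + 3 4 fois. En dérivant la position, nous obtenons la vitesse: v(t) = -5·sin(t). La dérivée de la vitesse donne l'accélération: a(t) = -5·cos(t). La dérivée de l'accélération donne le jerk: j(t) = 5·sin(t). En dérivant le jerk, nous obtenons le snap: s(t) = 5·cos(t). En utilisant s(t) = 5·cos(t) et en substituant t = pi/2, nous trouvons s = 0.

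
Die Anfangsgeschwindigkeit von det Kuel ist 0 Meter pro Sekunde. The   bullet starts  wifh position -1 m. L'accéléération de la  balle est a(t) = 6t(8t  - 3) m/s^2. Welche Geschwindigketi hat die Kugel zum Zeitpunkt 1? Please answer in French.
Pour résoudre ceci, nous devons prendre 1 intégrale de notre équation de l'accélération a(t) = 6·t·(8·t - 3). La primitive de l'accélération est la vitesse. En utilisant v(0) = 0, nous obtenons v(t) = t^2·(16·t - 9). Nous avons la vitesse v(t) = t^2·(16·t - 9). En substituant t = 1: v(1) = 7.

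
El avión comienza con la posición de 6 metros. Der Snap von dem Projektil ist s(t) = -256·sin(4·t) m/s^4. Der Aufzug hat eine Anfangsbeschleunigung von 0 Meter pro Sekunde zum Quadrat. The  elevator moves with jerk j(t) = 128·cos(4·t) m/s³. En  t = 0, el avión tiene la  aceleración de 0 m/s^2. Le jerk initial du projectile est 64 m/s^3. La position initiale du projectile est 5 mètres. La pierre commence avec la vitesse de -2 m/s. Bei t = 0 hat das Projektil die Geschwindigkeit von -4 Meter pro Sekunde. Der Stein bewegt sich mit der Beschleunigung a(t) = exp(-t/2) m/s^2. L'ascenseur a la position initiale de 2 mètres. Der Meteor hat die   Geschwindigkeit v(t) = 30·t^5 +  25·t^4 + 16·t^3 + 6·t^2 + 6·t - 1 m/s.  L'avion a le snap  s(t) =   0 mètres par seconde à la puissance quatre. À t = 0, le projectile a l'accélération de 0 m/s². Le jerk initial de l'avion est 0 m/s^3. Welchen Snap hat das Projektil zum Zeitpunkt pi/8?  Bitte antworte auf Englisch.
We have snap s(t) = -256·sin(4·t). Substituting t = pi/8: s(pi/8) = -256.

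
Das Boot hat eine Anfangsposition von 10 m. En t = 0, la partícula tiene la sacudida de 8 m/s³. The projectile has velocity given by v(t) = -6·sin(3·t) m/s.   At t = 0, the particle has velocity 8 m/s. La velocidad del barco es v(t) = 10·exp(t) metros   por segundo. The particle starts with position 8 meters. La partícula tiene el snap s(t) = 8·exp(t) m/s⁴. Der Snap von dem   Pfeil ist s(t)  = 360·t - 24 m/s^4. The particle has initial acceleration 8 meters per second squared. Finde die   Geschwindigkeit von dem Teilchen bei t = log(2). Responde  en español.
Debemos encontrar la integral de nuestra ecuación del snap s(t) = 8·exp(t) 3 veces. Integrando el snap y usando la condición inicial j(0) = 8, obtenemos j(t) = 8·exp(t). La integral de la sacudida, con a(0) = 8, da la aceleración: a(t) = 8·exp(t). La antiderivada de la aceleración, con v(0) = 8, da la velocidad: v(t) = 8·exp(t). Tenemos la velocidad v(t) = 8·exp(t). Sustituyendo t = log(2): v(log(2)) = 16.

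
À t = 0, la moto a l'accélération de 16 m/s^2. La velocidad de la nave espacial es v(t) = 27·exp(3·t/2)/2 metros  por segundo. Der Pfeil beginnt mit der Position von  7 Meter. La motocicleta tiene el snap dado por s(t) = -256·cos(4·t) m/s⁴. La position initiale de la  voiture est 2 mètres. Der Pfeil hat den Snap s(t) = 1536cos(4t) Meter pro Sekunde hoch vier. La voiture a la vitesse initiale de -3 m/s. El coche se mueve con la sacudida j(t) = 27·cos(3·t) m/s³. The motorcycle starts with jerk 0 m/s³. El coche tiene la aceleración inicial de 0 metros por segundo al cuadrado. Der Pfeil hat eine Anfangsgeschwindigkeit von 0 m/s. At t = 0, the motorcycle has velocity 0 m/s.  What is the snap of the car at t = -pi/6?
We must differentiate our jerk equation j(t) = 27·cos(3·t) 1 time. Differentiating jerk, we get snap: s(t) = -81·sin(3·t). We have snap s(t) = -81·sin(3·t). Substituting t = -pi/6: s(-pi/6) = 81.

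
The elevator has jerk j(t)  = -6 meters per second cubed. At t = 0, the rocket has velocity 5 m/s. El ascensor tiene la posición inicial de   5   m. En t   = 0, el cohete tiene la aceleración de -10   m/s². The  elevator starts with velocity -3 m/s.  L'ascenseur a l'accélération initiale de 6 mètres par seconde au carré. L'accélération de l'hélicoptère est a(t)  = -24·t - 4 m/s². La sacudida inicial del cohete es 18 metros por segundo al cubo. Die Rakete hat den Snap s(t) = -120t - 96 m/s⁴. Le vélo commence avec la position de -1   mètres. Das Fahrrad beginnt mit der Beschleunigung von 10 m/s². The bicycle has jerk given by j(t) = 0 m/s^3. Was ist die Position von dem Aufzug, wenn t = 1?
Ausgehend von dem Ruck j(t) = -6, nehmen wir 3 Stammfunktionen. Das Integral von dem Ruck ist die Beschleunigung. Mit a(0) = 6 erhalten wir a(t) = 6 - 6·t. Durch Integration von der Beschleunigung und Verwendung der Anfangsbedingung v(0) = -3, erhalten wir v(t) = -3·t^2 + 6·t - 3. Die Stammfunktion von der Geschwindigkeit, mit x(0) = 5, ergibt die Position: x(t) = -t^3 + 3·t^2 - 3·t + 5. Wir haben die Position x(t) = -t^3 + 3·t^2 - 3·t + 5. Durch Einsetzen von t = 1: x(1) = 4.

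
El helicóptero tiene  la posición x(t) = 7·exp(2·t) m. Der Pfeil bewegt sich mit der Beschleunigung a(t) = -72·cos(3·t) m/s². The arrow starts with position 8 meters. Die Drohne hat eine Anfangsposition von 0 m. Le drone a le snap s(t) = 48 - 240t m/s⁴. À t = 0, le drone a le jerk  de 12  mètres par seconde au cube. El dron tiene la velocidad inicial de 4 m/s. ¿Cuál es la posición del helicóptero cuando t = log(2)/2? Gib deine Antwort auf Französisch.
En utilisant x(t) = 7·exp(2·t) et en substituant t = log(2)/2, nous trouvons x = 14.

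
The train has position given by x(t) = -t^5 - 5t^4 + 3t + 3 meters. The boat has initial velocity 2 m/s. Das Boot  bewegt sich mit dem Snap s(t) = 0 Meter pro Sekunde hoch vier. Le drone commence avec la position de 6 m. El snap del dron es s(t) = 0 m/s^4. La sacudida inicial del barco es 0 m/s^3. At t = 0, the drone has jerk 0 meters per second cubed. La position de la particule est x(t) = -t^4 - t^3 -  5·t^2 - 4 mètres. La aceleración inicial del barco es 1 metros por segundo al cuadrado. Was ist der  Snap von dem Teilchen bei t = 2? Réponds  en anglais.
To solve this, we need to take 4 derivatives of our position equation x(t) = -t^4 - t^3 - 5·t^2 - 4. The derivative of position gives velocity: v(t) = -4·t^3 - 3·t^2 - 10·t. Differentiating velocity, we get acceleration: a(t) = -12·t^2 - 6·t - 10. Differentiating acceleration, we get jerk: j(t) = -24·t - 6. Differentiating jerk, we get snap: s(t) = -24. From the given snap equation s(t) = -24, we substitute t = 2 to get s = -24.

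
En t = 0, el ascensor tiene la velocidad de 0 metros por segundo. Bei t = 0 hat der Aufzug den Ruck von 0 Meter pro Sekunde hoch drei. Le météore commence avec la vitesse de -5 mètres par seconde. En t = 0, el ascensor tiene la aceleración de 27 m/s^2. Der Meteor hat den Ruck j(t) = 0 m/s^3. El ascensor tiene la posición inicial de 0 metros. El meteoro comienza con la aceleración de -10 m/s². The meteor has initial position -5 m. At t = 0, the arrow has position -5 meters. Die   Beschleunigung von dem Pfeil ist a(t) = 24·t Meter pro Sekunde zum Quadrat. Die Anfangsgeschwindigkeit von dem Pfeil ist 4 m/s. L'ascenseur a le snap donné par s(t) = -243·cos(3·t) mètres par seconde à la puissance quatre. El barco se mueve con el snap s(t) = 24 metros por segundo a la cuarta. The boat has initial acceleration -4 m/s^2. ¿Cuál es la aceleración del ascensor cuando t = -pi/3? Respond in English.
We must find the integral of our snap equation s(t) = -243·cos(3·t) 2 times. Finding the integral of s(t) and using j(0) = 0: j(t) = -81·sin(3·t). Integrating jerk and using the initial condition a(0) = 27, we get a(t) = 27·cos(3·t). Using a(t) = 27·cos(3·t) and substituting t = -pi/3, we find a = -27.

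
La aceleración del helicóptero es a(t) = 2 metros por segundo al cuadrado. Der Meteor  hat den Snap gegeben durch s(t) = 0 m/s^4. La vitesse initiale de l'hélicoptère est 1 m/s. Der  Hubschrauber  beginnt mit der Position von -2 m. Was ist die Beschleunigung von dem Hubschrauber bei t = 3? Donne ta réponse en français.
En utilisant a(t) = 2 et en substituant t = 3, nous trouvons a = 2.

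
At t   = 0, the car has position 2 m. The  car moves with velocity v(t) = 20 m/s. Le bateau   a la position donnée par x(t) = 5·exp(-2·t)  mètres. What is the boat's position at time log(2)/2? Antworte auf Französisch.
Nous avons la position x(t) = 5·exp(-2·t). En substituant t = log(2)/2: x(log(2)/2) = 5/2.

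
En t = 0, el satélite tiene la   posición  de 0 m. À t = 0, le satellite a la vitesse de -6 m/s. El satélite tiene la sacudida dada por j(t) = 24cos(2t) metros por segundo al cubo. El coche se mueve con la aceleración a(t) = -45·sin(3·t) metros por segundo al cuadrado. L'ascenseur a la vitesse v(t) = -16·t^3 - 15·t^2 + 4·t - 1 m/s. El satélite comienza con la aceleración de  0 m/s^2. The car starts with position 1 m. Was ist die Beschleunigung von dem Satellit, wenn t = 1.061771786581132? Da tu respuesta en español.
Necesitamos integrar nuestra ecuación de la sacudida j(t) = 24·cos(2·t) 1 vez. La integral de la sacudida, con a(0) = 0, da la aceleración: a(t) = 12·sin(2·t). Tenemos la aceleración a(t) = 12·sin(2·t). Sustituyendo t = 1.061771786581132: a(1.061771786581132) = 10.2130242734521.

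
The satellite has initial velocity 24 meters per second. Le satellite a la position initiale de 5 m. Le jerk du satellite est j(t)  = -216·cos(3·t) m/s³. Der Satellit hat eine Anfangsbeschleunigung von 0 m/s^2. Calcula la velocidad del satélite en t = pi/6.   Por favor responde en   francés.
Nous devons intégrer notre équation du jerk j(t) = -216·cos(3·t) 2 fois. L'intégrale du jerk est l'accélération. En utilisant a(0) = 0, nous obtenons a(t) = -72·sin(3·t). En prenant ∫a(t)dt et en appliquant v(0) = 24, nous trouvons v(t) = 24·cos(3·t). Nous avons la vitesse v(t) = 24·cos(3·t). En substituant t = pi/6: v(pi/6) = 0.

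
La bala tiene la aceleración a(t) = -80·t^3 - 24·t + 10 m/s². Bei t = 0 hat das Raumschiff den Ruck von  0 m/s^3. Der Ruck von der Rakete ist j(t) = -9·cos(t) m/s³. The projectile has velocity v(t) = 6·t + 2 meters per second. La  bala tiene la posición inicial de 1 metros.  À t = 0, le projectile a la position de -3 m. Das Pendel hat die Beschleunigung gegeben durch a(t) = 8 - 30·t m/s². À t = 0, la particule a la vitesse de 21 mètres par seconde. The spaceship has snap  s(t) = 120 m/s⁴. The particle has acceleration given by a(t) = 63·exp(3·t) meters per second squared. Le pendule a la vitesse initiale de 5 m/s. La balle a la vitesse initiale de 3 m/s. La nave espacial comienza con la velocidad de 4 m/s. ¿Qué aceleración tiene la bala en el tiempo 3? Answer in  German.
Wir haben die Beschleunigung a(t) = -80·t^3 - 24·t + 10. Durch Einsetzen von t = 3: a(3) = -2222.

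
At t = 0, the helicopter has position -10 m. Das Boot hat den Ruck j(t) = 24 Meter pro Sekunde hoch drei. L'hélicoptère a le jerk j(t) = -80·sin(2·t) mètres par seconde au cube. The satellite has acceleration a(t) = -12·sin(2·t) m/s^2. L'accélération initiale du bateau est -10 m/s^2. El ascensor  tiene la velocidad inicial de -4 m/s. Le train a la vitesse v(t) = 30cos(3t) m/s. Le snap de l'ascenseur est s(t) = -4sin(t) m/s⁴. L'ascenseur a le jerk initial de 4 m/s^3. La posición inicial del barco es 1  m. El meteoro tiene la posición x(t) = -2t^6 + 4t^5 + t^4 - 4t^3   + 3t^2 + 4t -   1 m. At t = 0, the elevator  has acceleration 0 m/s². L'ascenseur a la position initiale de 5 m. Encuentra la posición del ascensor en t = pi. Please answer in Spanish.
Partiendo del snap s(t) = -4·sin(t), tomamos 4 integrales. La integral del snap es la sacudida. Usando j(0) = 4, obtenemos j(t) = 4·cos(t). Tomando ∫j(t)dt y aplicando a(0) = 0, encontramos a(t) = 4·sin(t). La integral de la aceleración es la velocidad. Usando v(0) = -4, obtenemos v(t) = -4·cos(t). La antiderivada de la velocidad, con x(0) = 5, da la posición: x(t) = 5 - 4·sin(t). De la ecuación de la posición x(t) = 5 - 4·sin(t), sustituimos t = pi para obtener x = 5.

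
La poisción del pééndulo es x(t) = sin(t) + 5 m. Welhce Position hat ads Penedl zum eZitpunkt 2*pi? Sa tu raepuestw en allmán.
Mit x(t) = sin(t) + 5 und Einsetzen von t = 2*pi, finden wir x = 5.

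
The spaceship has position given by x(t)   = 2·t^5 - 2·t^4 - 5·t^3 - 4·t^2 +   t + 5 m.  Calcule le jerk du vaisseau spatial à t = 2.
Pour résoudre ceci, nous devons prendre 3 dérivées de notre équation de la position x(t) = 2·t^5 - 2·t^4 - 5·t^3 - 4·t^2 + t + 5. En prenant d/dt de x(t), nous trouvons v(t) = 10·t^4 - 8·t^3 - 15·t^2 - 8·t + 1. En dérivant la vitesse, nous obtenons l'accélération: a(t) = 40·t^3 - 24·t^2 - 30·t - 8. En dérivant l'accélération, nous obtenons le jerk: j(t) = 120·t^2 - 48·t - 30. De l'équation du jerk j(t) = 120·t^2 - 48·t - 30, nous substituons t = 2 pour obtenir j = 354.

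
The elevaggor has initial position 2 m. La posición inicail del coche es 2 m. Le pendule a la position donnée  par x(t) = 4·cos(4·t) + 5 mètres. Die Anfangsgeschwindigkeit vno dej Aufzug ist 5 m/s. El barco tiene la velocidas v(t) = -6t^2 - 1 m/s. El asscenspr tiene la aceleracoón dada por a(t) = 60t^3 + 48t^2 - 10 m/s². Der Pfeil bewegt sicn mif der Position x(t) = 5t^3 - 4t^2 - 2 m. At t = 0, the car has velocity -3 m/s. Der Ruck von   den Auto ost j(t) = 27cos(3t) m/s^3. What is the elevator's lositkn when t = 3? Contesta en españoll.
Para resolver esto, necesitamos tomar 2 integrales de nuestra ecuación de la aceleración a(t) = 60·t^3 + 48·t^2 - 10. Integrando la aceleración y usando la condición inicial v(0) = 5, obtenemos v(t) = 15·t^4 + 16·t^3 - 10·t + 5. Tomando ∫v(t)dt y aplicando x(0) = 2, encontramos x(t) = 3·t^5 + 4·t^4 - 5·t^2 + 5·t + 2. Usando x(t) = 3·t^5 + 4·t^4 - 5·t^2 + 5·t + 2 y sustituyendo t = 3, encontramos x = 1025.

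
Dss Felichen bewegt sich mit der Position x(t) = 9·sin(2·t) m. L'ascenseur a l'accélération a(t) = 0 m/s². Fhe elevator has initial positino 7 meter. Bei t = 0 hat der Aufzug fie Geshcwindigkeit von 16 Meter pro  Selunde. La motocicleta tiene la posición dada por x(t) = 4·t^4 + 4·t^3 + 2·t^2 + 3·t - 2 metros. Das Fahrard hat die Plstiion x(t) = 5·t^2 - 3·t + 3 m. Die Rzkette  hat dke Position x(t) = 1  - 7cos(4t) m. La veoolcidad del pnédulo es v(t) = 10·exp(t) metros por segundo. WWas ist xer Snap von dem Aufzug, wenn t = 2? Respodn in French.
Pour résoudre ceci, nous devons prendre 2 dérivées de notre équation de l'accélération a(t) = 0. En dérivant l'accélération, nous obtenons le jerk: j(t) = 0. En prenant d/dt de j(t), nous trouvons s(t) = 0. En utilisant s(t) = 0 et en substituant t = 2, nous trouvons s = 0.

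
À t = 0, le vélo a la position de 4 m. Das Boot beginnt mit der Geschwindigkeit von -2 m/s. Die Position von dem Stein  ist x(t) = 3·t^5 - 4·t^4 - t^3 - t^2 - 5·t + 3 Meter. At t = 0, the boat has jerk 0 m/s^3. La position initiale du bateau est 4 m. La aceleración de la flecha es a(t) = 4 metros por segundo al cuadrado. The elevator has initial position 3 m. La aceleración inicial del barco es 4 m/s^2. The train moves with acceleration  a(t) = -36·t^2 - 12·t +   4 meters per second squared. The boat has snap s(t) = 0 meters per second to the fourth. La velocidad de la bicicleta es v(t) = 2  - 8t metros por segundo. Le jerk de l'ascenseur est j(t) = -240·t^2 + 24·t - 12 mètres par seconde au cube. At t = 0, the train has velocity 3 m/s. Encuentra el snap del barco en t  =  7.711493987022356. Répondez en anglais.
We have snap s(t) = 0. Substituting t = 7.711493987022356: s(7.711493987022356) = 0.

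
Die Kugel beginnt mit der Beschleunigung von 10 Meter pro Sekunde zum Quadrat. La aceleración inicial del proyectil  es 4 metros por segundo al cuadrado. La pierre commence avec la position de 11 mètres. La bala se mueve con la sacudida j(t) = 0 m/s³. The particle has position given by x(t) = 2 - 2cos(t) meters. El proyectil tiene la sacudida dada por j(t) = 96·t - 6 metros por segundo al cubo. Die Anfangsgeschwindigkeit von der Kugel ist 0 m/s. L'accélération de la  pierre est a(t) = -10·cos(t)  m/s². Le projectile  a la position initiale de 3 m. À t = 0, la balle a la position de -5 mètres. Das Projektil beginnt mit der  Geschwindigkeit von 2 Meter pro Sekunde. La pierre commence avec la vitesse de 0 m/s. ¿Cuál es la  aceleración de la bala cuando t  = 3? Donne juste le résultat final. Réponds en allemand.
Bei t = 3, a = 10.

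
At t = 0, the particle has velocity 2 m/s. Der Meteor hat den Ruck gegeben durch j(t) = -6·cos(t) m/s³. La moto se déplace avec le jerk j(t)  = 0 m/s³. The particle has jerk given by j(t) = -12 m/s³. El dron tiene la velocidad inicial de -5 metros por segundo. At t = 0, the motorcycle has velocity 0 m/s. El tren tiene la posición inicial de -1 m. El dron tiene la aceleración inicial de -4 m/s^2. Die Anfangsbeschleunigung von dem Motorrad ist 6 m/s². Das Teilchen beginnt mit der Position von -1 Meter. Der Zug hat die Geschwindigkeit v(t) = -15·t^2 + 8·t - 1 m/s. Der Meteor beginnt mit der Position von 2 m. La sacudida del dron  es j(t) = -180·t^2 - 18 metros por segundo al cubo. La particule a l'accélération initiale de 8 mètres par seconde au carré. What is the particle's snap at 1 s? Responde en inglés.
To solve this, we need to take 1 derivative of our jerk equation j(t) = -12. The derivative of jerk gives snap: s(t) = 0. We have snap s(t) = 0. Substituting t = 1: s(1) = 0.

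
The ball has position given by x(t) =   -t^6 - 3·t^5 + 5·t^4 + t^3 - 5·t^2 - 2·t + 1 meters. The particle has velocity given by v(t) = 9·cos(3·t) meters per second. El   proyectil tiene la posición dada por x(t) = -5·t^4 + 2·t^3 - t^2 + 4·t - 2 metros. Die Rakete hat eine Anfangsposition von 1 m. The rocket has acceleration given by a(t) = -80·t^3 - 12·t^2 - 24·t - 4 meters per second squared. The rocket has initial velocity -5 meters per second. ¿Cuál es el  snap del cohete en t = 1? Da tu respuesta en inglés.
Starting from acceleration a(t) = -80·t^3 - 12·t^2 - 24·t - 4, we take 2 derivatives. Taking d/dt of a(t), we find j(t) = -240·t^2 - 24·t - 24. Differentiating jerk, we get snap: s(t) = -480·t - 24. Using s(t) = -480·t - 24 and substituting t = 1, we find s = -504.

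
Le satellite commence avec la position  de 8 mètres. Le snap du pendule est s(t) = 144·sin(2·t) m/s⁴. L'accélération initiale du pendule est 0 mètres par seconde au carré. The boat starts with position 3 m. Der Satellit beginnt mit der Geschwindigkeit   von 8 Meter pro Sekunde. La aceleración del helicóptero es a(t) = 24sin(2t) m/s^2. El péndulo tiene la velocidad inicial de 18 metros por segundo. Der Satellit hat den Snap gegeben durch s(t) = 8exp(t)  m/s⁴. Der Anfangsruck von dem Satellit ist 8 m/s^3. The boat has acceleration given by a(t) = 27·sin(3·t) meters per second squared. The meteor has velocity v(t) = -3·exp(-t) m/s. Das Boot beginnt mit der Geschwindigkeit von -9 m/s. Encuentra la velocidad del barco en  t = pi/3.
Necesitamos integrar nuestra ecuación de la aceleración a(t) = 27·sin(3·t) 1 vez. La integral de la aceleración es la velocidad. Usando v(0) = -9, obtenemos v(t) = -9·cos(3·t). Usando v(t) = -9·cos(3·t) y sustituyendo t = pi/3, encontramos v = 9.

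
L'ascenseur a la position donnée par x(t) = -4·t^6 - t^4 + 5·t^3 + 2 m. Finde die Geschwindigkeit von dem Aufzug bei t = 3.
Wir müssen unsere Gleichung für die Position x(t) = -4·t^6 - t^4 + 5·t^3 + 2 1-mal ableiten. Mit d/dt von x(t) finden wir v(t) = -24·t^5 - 4·t^3 + 15·t^2. Wir haben die Geschwindigkeit v(t) = -24·t^5 - 4·t^3 + 15·t^2. Durch Einsetzen von t = 3: v(3) = -5805.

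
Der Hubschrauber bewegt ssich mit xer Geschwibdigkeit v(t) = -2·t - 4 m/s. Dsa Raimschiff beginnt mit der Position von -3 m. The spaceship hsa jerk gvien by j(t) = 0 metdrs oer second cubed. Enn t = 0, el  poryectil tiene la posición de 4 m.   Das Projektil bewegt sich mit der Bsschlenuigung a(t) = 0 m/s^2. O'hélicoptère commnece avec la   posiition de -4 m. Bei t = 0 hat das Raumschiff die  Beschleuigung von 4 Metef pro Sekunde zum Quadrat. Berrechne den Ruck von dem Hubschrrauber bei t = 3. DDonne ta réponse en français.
En partant de la vitesse v(t) = -2·t - 4, nous prenons 2 dérivées. La dérivée de la vitesse donne l'accélération: a(t) = -2. La dérivée de l'accélération donne le jerk: j(t) = 0. En utilisant j(t) = 0 et en substituant t = 3, nous trouvons j = 0.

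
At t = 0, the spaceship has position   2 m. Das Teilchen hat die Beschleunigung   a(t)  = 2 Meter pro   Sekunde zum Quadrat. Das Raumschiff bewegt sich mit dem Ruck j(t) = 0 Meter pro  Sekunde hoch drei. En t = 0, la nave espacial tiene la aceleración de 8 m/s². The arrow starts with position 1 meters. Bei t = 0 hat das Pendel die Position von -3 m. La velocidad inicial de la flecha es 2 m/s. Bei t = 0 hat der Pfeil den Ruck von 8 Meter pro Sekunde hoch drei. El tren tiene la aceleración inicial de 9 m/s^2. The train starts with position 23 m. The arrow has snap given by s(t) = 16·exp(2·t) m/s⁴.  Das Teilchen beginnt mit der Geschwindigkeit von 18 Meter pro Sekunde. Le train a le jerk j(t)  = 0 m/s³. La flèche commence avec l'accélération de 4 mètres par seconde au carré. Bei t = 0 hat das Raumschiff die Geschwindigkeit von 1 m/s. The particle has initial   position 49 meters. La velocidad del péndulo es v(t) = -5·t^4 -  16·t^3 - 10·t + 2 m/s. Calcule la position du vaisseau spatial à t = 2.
Nous devons intégrer notre équation du jerk j(t) = 0 3 fois. L'intégrale du jerk, avec a(0) = 8, donne l'accélération: a(t) = 8. La primitive de l'accélération est la vitesse. En utilisant v(0) = 1, nous obtenons v(t) = 8·t + 1. L'intégrale de la vitesse est la position. En utilisant x(0) = 2, nous obtenons x(t) = 4·t^2 + t + 2. En utilisant x(t) = 4·t^2 + t + 2 et en substituant t = 2, nous trouvons x = 20.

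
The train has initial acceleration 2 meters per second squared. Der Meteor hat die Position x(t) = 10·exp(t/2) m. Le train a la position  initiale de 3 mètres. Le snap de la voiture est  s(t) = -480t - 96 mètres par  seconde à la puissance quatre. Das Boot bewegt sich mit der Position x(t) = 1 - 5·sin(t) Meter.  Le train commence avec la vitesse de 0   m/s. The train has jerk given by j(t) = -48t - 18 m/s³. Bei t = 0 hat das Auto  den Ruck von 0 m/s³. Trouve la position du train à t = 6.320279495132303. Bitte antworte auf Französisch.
Pour résoudre ceci, nous devons prendre 3 primitives de notre équation du jerk j(t) = -48·t - 18. En intégrant le jerk et en utilisant la condition initiale a(0) = 2, nous obtenons a(t) = -24·t^2 - 18·t + 2. La primitive de l'accélération est la vitesse. En utilisant v(0) = 0, nous obtenons v(t) = t·(-8·t^2 - 9·t + 2). En prenant ∫v(t)dt et en appliquant x(0) = 3, nous trouvons x(t) = -2·t^4 - 3·t^3 + t^2 + 3. De l'équation de la position x(t) = -2·t^4 - 3·t^3 + t^2 + 3, nous substituons t = 6.320279495132303 pour obtenir x = -3905.81755886187.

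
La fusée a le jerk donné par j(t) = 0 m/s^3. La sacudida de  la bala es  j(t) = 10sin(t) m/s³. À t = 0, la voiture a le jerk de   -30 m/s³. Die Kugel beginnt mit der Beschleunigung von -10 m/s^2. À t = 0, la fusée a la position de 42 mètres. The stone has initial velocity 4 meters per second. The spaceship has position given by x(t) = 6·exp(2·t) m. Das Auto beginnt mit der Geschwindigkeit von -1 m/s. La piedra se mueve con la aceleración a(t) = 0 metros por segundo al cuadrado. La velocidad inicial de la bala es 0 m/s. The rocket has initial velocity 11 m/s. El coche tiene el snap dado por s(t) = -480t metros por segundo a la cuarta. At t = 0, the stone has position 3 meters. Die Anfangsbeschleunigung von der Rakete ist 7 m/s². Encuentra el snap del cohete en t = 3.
Debemos derivar nuestra ecuación de la sacudida j(t) = 0 1 vez. La derivada de la sacudida da el snap: s(t) = 0. Tenemos el snap s(t) = 0. Sustituyendo t = 3: s(3) = 0.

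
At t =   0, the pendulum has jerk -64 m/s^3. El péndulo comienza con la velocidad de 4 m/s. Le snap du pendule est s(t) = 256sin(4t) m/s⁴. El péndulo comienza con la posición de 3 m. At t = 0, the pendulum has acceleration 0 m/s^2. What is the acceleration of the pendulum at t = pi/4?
To solve this, we need to take 2 antiderivatives of our snap equation s(t) = 256·sin(4·t). Integrating snap and using the initial condition j(0) = -64, we get j(t) = -64·cos(4·t). Integrating jerk and using the initial condition a(0) = 0, we get a(t) = -16·sin(4·t). Using a(t) = -16·sin(4·t) and substituting t = pi/4, we find a = 0.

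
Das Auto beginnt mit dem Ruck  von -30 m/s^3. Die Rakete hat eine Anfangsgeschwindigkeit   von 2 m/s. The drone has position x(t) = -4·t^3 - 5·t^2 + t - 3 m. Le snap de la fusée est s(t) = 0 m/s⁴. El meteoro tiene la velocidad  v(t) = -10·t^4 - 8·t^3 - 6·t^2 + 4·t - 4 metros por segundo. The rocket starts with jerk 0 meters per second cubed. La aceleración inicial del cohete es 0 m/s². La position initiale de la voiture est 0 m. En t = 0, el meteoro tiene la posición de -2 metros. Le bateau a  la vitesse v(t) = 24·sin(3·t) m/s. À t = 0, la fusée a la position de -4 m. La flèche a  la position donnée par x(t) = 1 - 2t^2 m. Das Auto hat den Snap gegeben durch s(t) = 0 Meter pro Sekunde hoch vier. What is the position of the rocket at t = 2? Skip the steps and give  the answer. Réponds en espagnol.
La posición en t = 2 es x = 0.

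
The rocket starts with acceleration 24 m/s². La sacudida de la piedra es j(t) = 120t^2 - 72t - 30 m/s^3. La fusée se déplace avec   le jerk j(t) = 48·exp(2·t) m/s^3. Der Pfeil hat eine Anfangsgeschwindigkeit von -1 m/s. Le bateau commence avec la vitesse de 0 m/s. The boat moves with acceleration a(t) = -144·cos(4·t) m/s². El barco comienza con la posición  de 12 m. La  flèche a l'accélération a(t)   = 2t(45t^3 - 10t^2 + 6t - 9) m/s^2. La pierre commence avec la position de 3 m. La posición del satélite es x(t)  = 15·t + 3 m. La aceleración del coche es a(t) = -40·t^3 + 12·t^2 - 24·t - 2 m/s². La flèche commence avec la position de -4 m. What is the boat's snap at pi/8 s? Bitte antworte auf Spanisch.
Para resolver esto, necesitamos tomar 2 derivadas de nuestra ecuación de la aceleración a(t) = -144·cos(4·t). Derivando la aceleración, obtenemos la sacudida: j(t) = 576·sin(4·t). Derivando la sacudida, obtenemos el snap: s(t) = 2304·cos(4·t). De la ecuación del snap s(t) = 2304·cos(4·t), sustituimos t = pi/8 para obtener s = 0.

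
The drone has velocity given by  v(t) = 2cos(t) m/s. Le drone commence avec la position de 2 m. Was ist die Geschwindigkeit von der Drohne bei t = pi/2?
Aus der Gleichung für die Geschwindigkeit v(t) = 2·cos(t), setzen wir t = pi/2 ein und erhalten v = 0.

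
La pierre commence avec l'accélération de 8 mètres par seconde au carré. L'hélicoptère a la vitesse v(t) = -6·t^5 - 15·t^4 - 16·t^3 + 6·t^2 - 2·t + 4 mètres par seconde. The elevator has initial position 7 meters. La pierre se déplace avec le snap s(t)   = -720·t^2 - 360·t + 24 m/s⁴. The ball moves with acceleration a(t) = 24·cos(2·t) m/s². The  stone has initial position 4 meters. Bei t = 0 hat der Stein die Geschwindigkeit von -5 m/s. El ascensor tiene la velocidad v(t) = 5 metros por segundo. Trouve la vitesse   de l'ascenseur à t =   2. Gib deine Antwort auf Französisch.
En utilisant v(t) = 5 et en substituant t = 2, nous trouvons v = 5.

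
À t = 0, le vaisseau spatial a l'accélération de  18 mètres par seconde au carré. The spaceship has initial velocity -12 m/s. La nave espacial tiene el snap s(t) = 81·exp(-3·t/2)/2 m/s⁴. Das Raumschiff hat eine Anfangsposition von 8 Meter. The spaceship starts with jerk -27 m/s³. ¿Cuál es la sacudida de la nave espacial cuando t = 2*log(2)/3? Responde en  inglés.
We must find the integral of our snap equation s(t) = 81·exp(-3·t/2)/2 1 time. The antiderivative of snap is jerk. Using j(0) = -27, we get j(t) = -27·exp(-3·t/2). From the given jerk equation j(t) = -27·exp(-3·t/2), we substitute t = 2*log(2)/3 to get j = -27/2.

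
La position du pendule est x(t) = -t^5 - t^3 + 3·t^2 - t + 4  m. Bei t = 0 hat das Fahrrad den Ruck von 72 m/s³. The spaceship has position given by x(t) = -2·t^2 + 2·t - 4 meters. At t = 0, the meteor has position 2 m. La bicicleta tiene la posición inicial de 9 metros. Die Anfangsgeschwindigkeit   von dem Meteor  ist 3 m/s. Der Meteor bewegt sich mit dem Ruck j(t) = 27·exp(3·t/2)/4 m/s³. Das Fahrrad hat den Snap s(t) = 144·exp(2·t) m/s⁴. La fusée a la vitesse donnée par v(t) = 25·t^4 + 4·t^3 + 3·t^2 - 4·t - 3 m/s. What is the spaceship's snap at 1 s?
To solve this, we need to take 4 derivatives of our position equation x(t) = -2·t^2 + 2·t - 4. Taking d/dt of x(t), we find v(t) = 2 - 4·t. Differentiating velocity, we get acceleration: a(t) = -4. Taking d/dt of a(t), we find j(t) = 0. Differentiating jerk, we get snap: s(t) = 0. From the given snap equation s(t) = 0, we substitute t = 1 to get s = 0.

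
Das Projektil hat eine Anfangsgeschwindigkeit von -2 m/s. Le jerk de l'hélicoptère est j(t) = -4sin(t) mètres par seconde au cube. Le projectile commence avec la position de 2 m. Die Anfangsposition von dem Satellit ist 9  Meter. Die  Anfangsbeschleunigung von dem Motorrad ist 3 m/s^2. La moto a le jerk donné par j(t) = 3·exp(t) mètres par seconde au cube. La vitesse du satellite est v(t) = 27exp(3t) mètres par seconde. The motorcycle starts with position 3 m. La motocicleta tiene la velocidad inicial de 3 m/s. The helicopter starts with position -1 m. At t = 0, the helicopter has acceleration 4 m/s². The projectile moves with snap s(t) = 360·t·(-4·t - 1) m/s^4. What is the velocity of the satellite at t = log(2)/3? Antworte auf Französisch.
De l'équation de la vitesse v(t) = 27·exp(3·t), nous substituons t = log(2)/3 pour obtenir v = 54.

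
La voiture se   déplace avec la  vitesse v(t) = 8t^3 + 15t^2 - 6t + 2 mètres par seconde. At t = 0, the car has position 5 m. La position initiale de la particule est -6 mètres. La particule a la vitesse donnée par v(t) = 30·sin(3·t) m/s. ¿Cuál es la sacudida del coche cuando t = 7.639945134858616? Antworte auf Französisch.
En partant de la vitesse v(t) = 8·t^3 + 15·t^2 - 6·t + 2, nous prenons 2 dérivées. En prenant d/dt de v(t), nous trouvons a(t) = 24·t^2 + 30·t - 6. En prenant d/dt de a(t), nous trouvons j(t) = 48·t + 30. Nous avons le jerk j(t) = 48·t + 30. En substituant t = 7.639945134858616: j(7.639945134858616) = 396.717366473214.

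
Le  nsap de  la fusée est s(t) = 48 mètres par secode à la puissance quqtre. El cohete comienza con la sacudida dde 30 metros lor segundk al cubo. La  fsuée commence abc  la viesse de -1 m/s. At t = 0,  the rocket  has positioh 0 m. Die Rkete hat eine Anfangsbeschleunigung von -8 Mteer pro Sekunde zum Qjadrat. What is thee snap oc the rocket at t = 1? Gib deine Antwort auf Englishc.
We have snap s(t) = 48. Substituting t = 1: s(1) = 48.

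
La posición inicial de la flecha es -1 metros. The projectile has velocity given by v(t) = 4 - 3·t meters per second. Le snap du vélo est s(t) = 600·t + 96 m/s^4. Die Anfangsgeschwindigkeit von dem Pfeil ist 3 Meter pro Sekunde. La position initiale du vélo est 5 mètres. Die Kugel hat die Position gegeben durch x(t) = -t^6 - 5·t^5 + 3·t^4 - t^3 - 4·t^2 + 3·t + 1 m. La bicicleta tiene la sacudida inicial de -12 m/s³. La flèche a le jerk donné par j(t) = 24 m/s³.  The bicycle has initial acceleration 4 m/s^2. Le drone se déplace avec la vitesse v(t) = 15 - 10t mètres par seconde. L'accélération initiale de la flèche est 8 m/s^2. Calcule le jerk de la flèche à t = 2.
En utilisant j(t) = 24 et en substituant t = 2, nous trouvons j = 24.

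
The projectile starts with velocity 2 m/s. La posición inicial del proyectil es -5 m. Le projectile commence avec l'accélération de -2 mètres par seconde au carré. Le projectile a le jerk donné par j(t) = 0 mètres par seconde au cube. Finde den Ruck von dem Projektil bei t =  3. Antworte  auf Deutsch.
Aus der Gleichung für den Ruck j(t) = 0, setzen wir t = 3 ein und erhalten j = 0.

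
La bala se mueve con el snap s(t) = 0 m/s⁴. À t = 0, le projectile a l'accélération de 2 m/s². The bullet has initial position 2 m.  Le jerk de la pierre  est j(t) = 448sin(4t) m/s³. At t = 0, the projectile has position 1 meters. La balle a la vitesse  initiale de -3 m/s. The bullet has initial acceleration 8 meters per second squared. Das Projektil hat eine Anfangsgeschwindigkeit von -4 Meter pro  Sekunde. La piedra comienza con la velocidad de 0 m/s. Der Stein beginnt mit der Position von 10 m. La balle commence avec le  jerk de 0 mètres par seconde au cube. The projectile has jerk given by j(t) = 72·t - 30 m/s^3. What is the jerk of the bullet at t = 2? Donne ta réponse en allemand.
Um dies zu lösen, müssen wir 1 Stammfunktion unserer Gleichung für den Snap s(t) = 0 finden. Mit ∫s(t)dt und Anwendung von j(0) = 0, finden wir j(t) = 0. Aus der Gleichung für den Ruck j(t) = 0, setzen wir t = 2 ein und erhalten j = 0.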